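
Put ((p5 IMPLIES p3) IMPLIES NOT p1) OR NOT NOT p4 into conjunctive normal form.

((p5 IMPLIES p3) IMPLIES NOT p1) OR NOT NOT p4
= NOT (p5 IMPLIES p3) OR NOT p1 OR NOT NOT p4
= NOT (NOT p5 OR p3) OR NOT p1 OR NOT NOT p4
= (NOT NOT p5 AND NOT p3) OR NOT p1 OR NOT NOT p4
= (p5 AND NOT p3) OR NOT p1 OR NOT NOT p4
= (p5 AND NOT p3) OR NOT p1 OR p4
= (p5 OR NOT p1 OR p4) AND (NOT p3 OR NOT p1 OR p4)

(p5 OR NOT p1 OR p4) AND (NOT p3 OR NOT p1 OR p4)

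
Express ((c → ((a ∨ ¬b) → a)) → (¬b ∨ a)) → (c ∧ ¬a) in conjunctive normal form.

((c → ((a ∨ ¬b) → a)) → (¬b ∨ a)) → (c ∧ ¬a)
≡ ¬((c → ((a ∨ ¬b) → a)) → (¬b ∨ a)) ∨ (c ∧ ¬a)   [eliminate →]
≡ ¬(¬(c → ((a ∨ ¬b) → a)) ∨ ¬b ∨ a) ∨ (c ∧ ¬a)   [eliminate →]
≡ ¬(¬(¬c ∨ ((a ∨ ¬b) → a)) ∨ ¬b ∨ a) ∨ (c ∧ ¬a)   [eliminate →]
≡ ¬(¬(¬c ∨ ¬(a ∨ ¬b) ∨ a) ∨ ¬b ∨ a) ∨ (c ∧ ¬a)   [eliminate →]
≡ (¬¬(¬c ∨ ¬(a ∨ ¬b) ∨ a) ∧ ¬¬b ∧ ¬a) ∨ (c ∧ ¬a)   [De Morgan]
≡ ((¬c ∨ ¬(a ∨ ¬b) ∨ a) ∧ ¬¬b ∧ ¬a) ∨ (c ∧ ¬a)   [double negation]
≡ ((¬c ∨ (¬a ∧ ¬¬b) ∨ a) ∧ ¬¬b ∧ ¬a) ∨ (c ∧ ¬a)   [De Morgan]
≡ ((¬c ∨ (¬a ∧ b) ∨ a) ∧ ¬¬b ∧ ¬a) ∨ (c ∧ ¬a)   [double negation]
≡ ((¬c ∨ (¬a ∧ b) ∨ a) ∧ b ∧ ¬a) ∨ (c ∧ ¬a)   [double negation]
≡ (¬c ∨ ¬a ∨ a ∨ c) ∧ (¬c ∨ ¬a ∨ a ∨ ¬a) ∧ (¬c ∨ b ∨ a ∨ c) ∧ (¬c ∨ b ∨ a ∨ ¬a) ∧ (b ∨ c) ∧ (b ∨ ¬a) ∧ (¬a ∨ c) ∧ (¬a ∨ ¬a)   [distribute ∨ over ∧]
≡ (b ∨ c) ∧ ¬a   [simplify]

(b ∨ c) ∧ ¬a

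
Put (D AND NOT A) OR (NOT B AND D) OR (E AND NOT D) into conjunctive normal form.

(D AND NOT A) OR (NOT B AND D) OR (E AND NOT D)
≡ (D OR NOT B OR E) AND (D OR NOT B OR NOT D) AND (D OR D OR E) AND (D OR D OR NOT D) AND (NOT A OR NOT B OR E) AND (NOT A OR NOT B OR NOT D) AND (NOT A OR D OR E) AND (NOT A OR D OR NOT D)   [distribute OR over AND]
≡ (D OR E) AND (NOT A OR NOT B OR E) AND (NOT A OR NOT B OR NOT D)   [simplify]

(D OR E) AND (NOT A OR NOT B OR E) AND (NOT A OR NOT B OR NOT D)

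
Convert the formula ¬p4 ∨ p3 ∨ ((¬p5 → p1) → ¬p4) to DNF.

¬p4 ∨ p3 ∨ (¬p5 ∧ ¬p1)

¬p4 ∨ p3 ∨ ((¬p5 → p1) → ¬p4)
≡ ¬p4 ∨ p3 ∨ ¬(¬p5 → p1) ∨ ¬p4   [eliminate →]
≡ ¬p4 ∨ p3 ∨ ¬(¬¬p5 ∨ p1) ∨ ¬p4   [eliminate →]
≡ ¬p4 ∨ p3 ∨ (¬¬¬p5 ∧ ¬p1) ∨ ¬p4   [De Morgan]
≡ ¬p4 ∨ p3 ∨ (¬p5 ∧ ¬p1) ∨ ¬p4   [double negation]
≡ ¬p4 ∨ p3 ∨ (¬p5 ∧ ¬p1)   [simplify]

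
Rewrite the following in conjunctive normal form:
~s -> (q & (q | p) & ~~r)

~s -> (q & (q | p) & ~~r)
≡ ~~s | (q & (q | p) & ~~r)   (eliminate ->)
≡ s | (q & (q | p) & ~~r)   (double negation)
≡ s | (q & (q | p) & r)   (double negation)
≡ (s | q) & (s | q | p) & (s | r)   (distribute | over &)
≡ (s | q) & (s | r)   (simplify)

(s | q) & (s | r)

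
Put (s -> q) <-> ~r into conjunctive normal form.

(s -> q) <-> ~r
⇔ ((s -> q) -> ~r) & (~r -> (s -> q))
⇔ (~(s -> q) | ~r) & (~r -> (s -> q))
⇔ (~(~s | q) | ~r) & (~r -> (s -> q))
⇔ (~(~s | q) | ~r) & (~~r | (s -> q))
⇔ (~(~s | q) | ~r) & (~~r | ~s | q)
⇔ ((~~s & ~q) | ~r) & (~~r | ~s | q)
⇔ ((s & ~q) | ~r) & (~~r | ~s | q)
⇔ ((s & ~q) | ~r) & (r | ~s | q)
⇔ (s | ~r) & (~q | ~r) & (r | ~s | q)

(s | ~r) & (~q | ~r) & (r | ~s | q)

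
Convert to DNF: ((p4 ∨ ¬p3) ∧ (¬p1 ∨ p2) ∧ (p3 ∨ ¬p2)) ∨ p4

((p4 ∨ ¬p3) ∧ (¬p1 ∨ p2) ∧ (p3 ∨ ¬p2)) ∨ p4
= (p4 ∧ ¬p1 ∧ p3) ∨ (p4 ∧ ¬p1 ∧ ¬p2) ∨ (p4 ∧ p2 ∧ p3) ∨ (p4 ∧ p2 ∧ ¬p2) ∨ (¬p3 ∧ ¬p1 ∧ p3) ∨ (¬p3 ∧ ¬p1 ∧ ¬p2) ∨ (¬p3 ∧ p2 ∧ p3) ∨ (¬p3 ∧ p2 ∧ ¬p2) ∨ p4
= (¬p3 ∧ ¬p1 ∧ ¬p2) ∨ p4

(¬p3 ∧ ¬p1 ∧ ¬p2) ∨ p4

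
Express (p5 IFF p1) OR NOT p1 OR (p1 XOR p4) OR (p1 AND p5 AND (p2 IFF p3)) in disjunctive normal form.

(p5 IFF p1) OR NOT p1 OR (p1 XOR p4) OR (p1 AND p5 AND (p2 IFF p3))
≡ ((p5 IMPLIES p1) AND (p1 IMPLIES p5)) OR NOT p1 OR (p1 XOR p4) OR (p1 AND p5 AND (p2 IFF p3))   — eliminate IFF
≡ ((NOT p5 OR p1) AND (p1 IMPLIES p5)) OR NOT p1 OR (p1 XOR p4) OR (p1 AND p5 AND (p2 IFF p3))   — eliminate IMPLIES
≡ ((NOT p5 OR p1) AND (NOT p1 OR p5)) OR NOT p1 OR (p1 XOR p4) OR (p1 AND p5 AND (p2 IFF p3))   — eliminate IMPLIES
≡ ((NOT p5 OR p1) AND (NOT p1 OR p5)) OR NOT p1 OR (p1 AND NOT p4) OR (NOT p1 AND p4) OR (p1 AND p5 AND (p2 IFF p3))   — expand XOR
≡ ((NOT p5 OR p1) AND (NOT p1 OR p5)) OR NOT p1 OR (p1 AND NOT p4) OR (NOT p1 AND p4) OR (p1 AND p5 AND (p2 IMPLIES p3) AND (p3 IMPLIES p2))   — eliminate IFF
≡ ((NOT p5 OR p1) AND (NOT p1 OR p5)) OR NOT p1 OR (p1 AND NOT p4) OR (NOT p1 AND p4) OR (p1 AND p5 AND (NOT p2 OR p3) AND (p3 IMPLIES p2))   — eliminate IMPLIES
≡ ((NOT p5 OR p1) AND (NOT p1 OR p5)) OR NOT p1 OR (p1 AND NOT p4) OR (NOT p1 AND p4) OR (p1 AND p5 AND (NOT p2 OR p3) AND (NOT p3 OR p2))   — eliminate IMPLIES
≡ (NOT p5 AND NOT p1) OR (NOT p5 AND p5) OR (p1 AND NOT p1) OR (p1 AND p5) OR NOT p1 OR (p1 AND NOT p4) OR (NOT p1 AND p4) OR (p1 AND p5 AND NOT p2 AND NOT p3) OR (p1 AND p5 AND NOT p2 AND p2) OR (p1 AND p5 AND p3 AND NOT p3) OR (p1 AND p5 AND p3 AND p2)   — distribute AND over OR
≡ (p1 AND p5) OR NOT p1 OR (p1 AND NOT p4)   — simplify

(p1 AND p5) OR NOT p1 OR (p1 AND NOT p4)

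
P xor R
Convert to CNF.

P xor R
≡ (P | R) & ~(P & R)
≡ (P | R) & (~P | ~R)

(P | R) & (~P | ~R)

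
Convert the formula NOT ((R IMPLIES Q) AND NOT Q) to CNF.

NOT ((R IMPLIES Q) AND NOT Q)
≡ NOT ((NOT R OR Q) AND NOT Q)   [eliminate IMPLIES]
≡ NOT (NOT R OR Q) OR NOT NOT Q   [De Morgan]
≡ (NOT NOT R AND NOT Q) OR NOT NOT Q   [De Morgan]
≡ (R AND NOT Q) OR NOT NOT Q   [double negation]
≡ (R AND NOT Q) OR Q   [double negation]
≡ (R OR Q) AND (NOT Q OR Q)   [distribute OR over AND]
≡ R OR Q   [simplify]

R OR Q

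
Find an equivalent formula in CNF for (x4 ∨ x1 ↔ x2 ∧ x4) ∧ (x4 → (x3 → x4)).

(x4 ∨ x1 ↔ x2 ∧ x4) ∧ (x4 → (x3 → x4))
= (x4 ∨ x1 → x2 ∧ x4) ∧ (x2 ∧ x4 → x4 ∨ x1) ∧ (x4 → (x3 → x4))   (eliminate ↔)
= (¬(x4 ∨ x1) ∨ x2 ∧ x4) ∧ (x2 ∧ x4 → x4 ∨ x1) ∧ (x4 → (x3 → x4))   (eliminate →)
= (¬(x4 ∨ x1) ∨ x2 ∧ x4) ∧ (¬(x2 ∧ x4) ∨ x4 ∨ x1) ∧ (x4 → (x3 → x4))   (eliminate →)
= (¬(x4 ∨ x1) ∨ x2 ∧ x4) ∧ (¬(x2 ∧ x4) ∨ x4 ∨ x1) ∧ (¬x4 ∨ (x3 → x4))   (eliminate →)
= (¬(x4 ∨ x1) ∨ x2 ∧ x4) ∧ (¬(x2 ∧ x4) ∨ x4 ∨ x1) ∧ (¬x4 ∨ ¬x3 ∨ x4)   (eliminate →)
= (¬x4 ∧ ¬x1 ∨ x2 ∧ x4) ∧ (¬(x2 ∧ x4) ∨ x4 ∨ x1) ∧ (¬x4 ∨ ¬x3 ∨ x4)   (De Morgan)
= (¬x4 ∧ ¬x1 ∨ x2 ∧ x4) ∧ (¬x2 ∨ ¬x4 ∨ x4 ∨ x1) ∧ (¬x4 ∨ ¬x3 ∨ x4)   (De Morgan)
= (¬x4 ∨ x2) ∧ (¬x4 ∨ x4) ∧ (¬x1 ∨ x2) ∧ (¬x1 ∨ x4) ∧ (¬x2 ∨ ¬x4 ∨ x4 ∨ x1) ∧ (¬x4 ∨ ¬x3 ∨ x4)   (distribute ∨ over ∧)
= (¬x4 ∨ x2) ∧ (¬x1 ∨ x2) ∧ (¬x1 ∨ x4)   (simplify)

(¬x4 ∨ x2) ∧ (¬x1 ∨ x2) ∧ (¬x1 ∨ x4)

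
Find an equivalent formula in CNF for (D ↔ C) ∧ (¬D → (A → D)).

(¬D ∨ C) ∧ (¬C ∨ D) ∧ (D ∨ ¬A)

(D ↔ C) ∧ (¬D → (A → D))
≡ (D → C) ∧ (C → D) ∧ (¬D → (A → D))   [eliminate ↔]
≡ (¬D ∨ C) ∧ (C → D) ∧ (¬D → (A → D))   [eliminate →]
≡ (¬D ∨ C) ∧ (¬C ∨ D) ∧ (¬D → (A → D))   [eliminate →]
≡ (¬D ∨ C) ∧ (¬C ∨ D) ∧ (¬¬D ∨ (A → D))   [eliminate →]
≡ (¬D ∨ C) ∧ (¬C ∨ D) ∧ (¬¬D ∨ ¬A ∨ D)   [eliminate →]
≡ (¬D ∨ C) ∧ (¬C ∨ D) ∧ (D ∨ ¬A ∨ D)   [double negation]
≡ (¬D ∨ C) ∧ (¬C ∨ D) ∧ (D ∨ ¬A)   [simplify]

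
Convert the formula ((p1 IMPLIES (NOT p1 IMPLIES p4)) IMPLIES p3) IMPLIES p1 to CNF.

((p1 IMPLIES (NOT p1 IMPLIES p4)) IMPLIES p3) IMPLIES p1
≡ NOT ((p1 IMPLIES (NOT p1 IMPLIES p4)) IMPLIES p3) OR p1   [eliminate IMPLIES]
≡ NOT (NOT (p1 IMPLIES (NOT p1 IMPLIES p4)) OR p3) OR p1   [eliminate IMPLIES]
≡ NOT (NOT (NOT p1 OR (NOT p1 IMPLIES p4)) OR p3) OR p1   [eliminate IMPLIES]
≡ NOT (NOT (NOT p1 OR NOT NOT p1 OR p4) OR p3) OR p1   [eliminate IMPLIES]
≡ (NOT NOT (NOT p1 OR NOT NOT p1 OR p4) AND NOT p3) OR p1   [De Morgan]
≡ ((NOT p1 OR NOT NOT p1 OR p4) AND NOT p3) OR p1   [double negation]
≡ ((NOT p1 OR p1 OR p4) AND NOT p3) OR p1   [double negation]
≡ (NOT p1 OR p1 OR p4 OR p1) AND (NOT p3 OR p1)   [distribute OR over AND]
≡ NOT p3 OR p1   [simplify]

NOT p3 OR p1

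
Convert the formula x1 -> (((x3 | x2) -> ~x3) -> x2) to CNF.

x1 -> (((x3 | x2) -> ~x3) -> x2)
≡ ~x1 | (((x3 | x2) -> ~x3) -> x2)   [eliminate ->]
≡ ~x1 | ~((x3 | x2) -> ~x3) | x2   [eliminate ->]
≡ ~x1 | ~(~(x3 | x2) | ~x3) | x2   [eliminate ->]
≡ ~x1 | (~~(x3 | x2) & ~~x3) | x2   [De Morgan]
≡ ~x1 | ((x3 | x2) & ~~x3) | x2   [double negation]
≡ ~x1 | ((x3 | x2) & x3) | x2   [double negation]
≡ (~x1 | x3 | x2 | x2) & (~x1 | x3 | x2)   [distribute | over &]
≡ ~x1 | x3 | x2   [simplify]

~x1 | x3 | x2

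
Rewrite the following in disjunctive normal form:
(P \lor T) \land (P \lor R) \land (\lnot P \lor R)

(P \lor T) \land (P \lor R) \land (\lnot P \lor R)
⇔ (P \land P \land \lnot P) \lor (P \land P \land R) \lor (P \land R \land \lnot P) \lor (P \land R \land R) \lor (T \land P \land \lnot P) \lor (T \land P \land R) \lor (T \land R \land \lnot P) \lor (T \land R \land R)   [distribute \land over \lor]
⇔ (P \land R) \lor (T \land R)   [simplify]

(P \land R) \lor (T \land R)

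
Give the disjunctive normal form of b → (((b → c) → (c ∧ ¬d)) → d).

¬b ∨ d

b → (((b → c) → (c ∧ ¬d)) → d)
= ¬b ∨ (((b → c) → (c ∧ ¬d)) → d)
= ¬b ∨ ¬((b → c) → (c ∧ ¬d)) ∨ d
= ¬b ∨ ¬(¬(b → c) ∨ (c ∧ ¬d)) ∨ d
= ¬b ∨ ¬(¬(¬b ∨ c) ∨ (c ∧ ¬d)) ∨ d
= ¬b ∨ (¬¬(¬b ∨ c) ∧ ¬(c ∧ ¬d)) ∨ d
= ¬b ∨ ((¬b ∨ c) ∧ ¬(c ∧ ¬d)) ∨ d
= ¬b ∨ ((¬b ∨ c) ∧ (¬c ∨ ¬¬d)) ∨ d
= ¬b ∨ ((¬b ∨ c) ∧ (¬c ∨ d)) ∨ d
= ¬b ∨ (¬b ∧ ¬c) ∨ (¬b ∧ d) ∨ (c ∧ ¬c) ∨ (c ∧ d) ∨ d
= ¬b ∨ d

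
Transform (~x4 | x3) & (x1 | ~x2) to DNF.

(~x4 | x3) & (x1 | ~x2)
≡ (~x4 & x1) | (~x4 & ~x2) | (x3 & x1) | (x3 & ~x2)   [distribute & over |]

(~x4 & x1) | (~x4 & ~x2) | (x3 & x1) | (x3 & ~x2)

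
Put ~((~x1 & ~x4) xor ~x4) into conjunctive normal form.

~((~x1 & ~x4) xor ~x4)
≡ ~(((~x1 & ~x4) | ~x4) & ~(~x1 & ~x4 & ~x4))   (expand xor)
≡ ~((~x1 & ~x4) | ~x4) | ~~(~x1 & ~x4 & ~x4)   (De Morgan)
≡ (~(~x1 & ~x4) & ~~x4) | ~~(~x1 & ~x4 & ~x4)   (De Morgan)
≡ ((~~x1 | ~~x4) & ~~x4) | ~~(~x1 & ~x4 & ~x4)   (De Morgan)
≡ ((x1 | ~~x4) & ~~x4) | ~~(~x1 & ~x4 & ~x4)   (double negation)
≡ ((x1 | x4) & ~~x4) | ~~(~x1 & ~x4 & ~x4)   (double negation)
≡ ((x1 | x4) & x4) | ~~(~x1 & ~x4 & ~x4)   (double negation)
≡ ((x1 | x4) & x4) | (~x1 & ~x4 & ~x4)   (double negation)
≡ (x1 | x4 | ~x1) & (x1 | x4 | ~x4) & (x1 | x4 | ~x4) & (x4 | ~x1) & (x4 | ~x4) & (x4 | ~x4)   (distribute | over &)
≡ x4 | ~x1   (simplify)

x4 | ~x1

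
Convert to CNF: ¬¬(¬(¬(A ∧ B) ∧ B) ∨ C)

¬¬(¬(¬(A ∧ B) ∧ B) ∨ C)
≡ ¬(¬(A ∧ B) ∧ B) ∨ C   (double negation)
≡ ¬¬(A ∧ B) ∨ ¬B ∨ C   (De Morgan)
≡ (A ∧ B) ∨ ¬B ∨ C   (double negation)
≡ (A ∨ ¬B ∨ C) ∧ (B ∨ ¬B ∨ C)   (distribute ∨ over ∧)
≡ A ∨ ¬B ∨ C   (simplify)

A ∨ ¬B ∨ C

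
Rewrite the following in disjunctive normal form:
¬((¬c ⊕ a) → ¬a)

¬((¬c ⊕ a) → ¬a)
= ¬(¬(¬c ⊕ a) ∨ ¬a)   [eliminate →]
= ¬(¬((¬c ∧ ¬a) ∨ (¬¬c ∧ a)) ∨ ¬a)   [expand ⊕]
= ¬¬((¬c ∧ ¬a) ∨ (¬¬c ∧ a)) ∧ ¬¬a   [De Morgan]
= ((¬c ∧ ¬a) ∨ (¬¬c ∧ a)) ∧ ¬¬a   [double negation]
= ((¬c ∧ ¬a) ∨ (c ∧ a)) ∧ ¬¬a   [double negation]
= ((¬c ∧ ¬a) ∨ (c ∧ a)) ∧ a   [double negation]
= (¬c ∧ ¬a ∧ a) ∨ (c ∧ a ∧ a)   [distribute ∧ over ∨]
= c ∧ a   [simplify]

c ∧ a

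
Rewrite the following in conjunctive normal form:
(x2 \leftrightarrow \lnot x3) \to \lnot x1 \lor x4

(x2 \lor \lnot x3 \lor \lnot x1 \lor x4) \land (x3 \lor \lnot x2 \lor \lnot x1 \lor x4)

(x2 \leftrightarrow \lnot x3) \to \lnot x1 \lor x4
⇔ \lnot (x2 \leftrightarrow \lnot x3) \lor \lnot x1 \lor x4
⇔ \lnot ((x2 \to \lnot x3) \land (\lnot x3 \to x2)) \lor \lnot x1 \lor x4
⇔ \lnot ((\lnot x2 \lor \lnot x3) \land (\lnot x3 \to x2)) \lor \lnot x1 \lor x4
⇔ \lnot ((\lnot x2 \lor \lnot x3) \land (\lnot \lnot x3 \lor x2)) \lor \lnot x1 \lor x4
⇔ \lnot (\lnot x2 \lor \lnot x3) \lor \lnot (\lnot \lnot x3 \lor x2) \lor \lnot x1 \lor x4
⇔ \lnot \lnot x2 \land \lnot \lnot x3 \lor \lnot (\lnot \lnot x3 \lor x2) \lor \lnot x1 \lor x4
⇔ x2 \land \lnot \lnot x3 \lor \lnot (\lnot \lnot x3 \lor x2) \lor \lnot x1 \lor x4
⇔ x2 \land x3 \lor \lnot (\lnot \lnot x3 \lor x2) \lor \lnot x1 \lor x4
⇔ x2 \land x3 \lor \lnot \lnot \lnot x3 \land \lnot x2 \lor \lnot x1 \lor x4
⇔ x2 \land x3 \lor \lnot x3 \land \lnot x2 \lor \lnot x1 \lor x4
⇔ (x2 \lor \lnot x3 \lor \lnot x1 \lor x4) \land (x2 \lor \lnot x2 \lor \lnot x1 \lor x4) \land (x3 \lor \lnot x3 \lor \lnot x1 \lor x4) \land (x3 \lor \lnot x2 \lor \lnot x1 \lor x4)
⇔ (x2 \lor \lnot x3 \lor \lnot x1 \lor x4) \land (x3 \lor \lnot x2 \lor \lnot x1 \lor x4)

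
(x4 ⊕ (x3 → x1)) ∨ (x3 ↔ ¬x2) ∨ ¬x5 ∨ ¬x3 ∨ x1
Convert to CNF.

(x4 ⊕ (x3 → x1)) ∨ (x3 ↔ ¬x2) ∨ ¬x5 ∨ ¬x3 ∨ x1
≡ ((x4 ∨ (x3 → x1)) ∧ ¬(x4 ∧ (x3 → x1))) ∨ (x3 ↔ ¬x2) ∨ ¬x5 ∨ ¬x3 ∨ x1   [expand ⊕]
≡ ((x4 ∨ ¬x3 ∨ x1) ∧ ¬(x4 ∧ (x3 → x1))) ∨ (x3 ↔ ¬x2) ∨ ¬x5 ∨ ¬x3 ∨ x1   [eliminate →]
≡ ((x4 ∨ ¬x3 ∨ x1) ∧ ¬(x4 ∧ (¬x3 ∨ x1))) ∨ (x3 ↔ ¬x2) ∨ ¬x5 ∨ ¬x3 ∨ x1   [eliminate →]
≡ ((x4 ∨ ¬x3 ∨ x1) ∧ ¬(x4 ∧ (¬x3 ∨ x1))) ∨ ((x3 → ¬x2) ∧ (¬x2 → x3)) ∨ ¬x5 ∨ ¬x3 ∨ x1   [eliminate ↔]
≡ ((x4 ∨ ¬x3 ∨ x1) ∧ ¬(x4 ∧ (¬x3 ∨ x1))) ∨ ((¬x3 ∨ ¬x2) ∧ (¬x2 → x3)) ∨ ¬x5 ∨ ¬x3 ∨ x1   [eliminate →]
≡ ((x4 ∨ ¬x3 ∨ x1) ∧ ¬(x4 ∧ (¬x3 ∨ x1))) ∨ ((¬x3 ∨ ¬x2) ∧ (¬¬x2 ∨ x3)) ∨ ¬x5 ∨ ¬x3 ∨ x1   [eliminate →]
≡ ((x4 ∨ ¬x3 ∨ x1) ∧ (¬x4 ∨ ¬(¬x3 ∨ x1))) ∨ ((¬x3 ∨ ¬x2) ∧ (¬¬x2 ∨ x3)) ∨ ¬x5 ∨ ¬x3 ∨ x1   [De Morgan]
≡ ((x4 ∨ ¬x3 ∨ x1) ∧ (¬x4 ∨ (¬¬x3 ∧ ¬x1))) ∨ ((¬x3 ∨ ¬x2) ∧ (¬¬x2 ∨ x3)) ∨ ¬x5 ∨ ¬x3 ∨ x1   [De Morgan]
≡ ((x4 ∨ ¬x3 ∨ x1) ∧ (¬x4 ∨ (x3 ∧ ¬x1))) ∨ ((¬x3 ∨ ¬x2) ∧ (¬¬x2 ∨ x3)) ∨ ¬x5 ∨ ¬x3 ∨ x1   [double negation]
≡ ((x4 ∨ ¬x3 ∨ x1) ∧ (¬x4 ∨ (x3 ∧ ¬x1))) ∨ ((¬x3 ∨ ¬x2) ∧ (x2 ∨ x3)) ∨ ¬x5 ∨ ¬x3 ∨ x1   [double negation]
≡ (x4 ∨ ¬x3 ∨ x1 ∨ ¬x3 ∨ ¬x2 ∨ ¬x5 ∨ ¬x3 ∨ x1) ∧ (x4 ∨ ¬x3 ∨ x1 ∨ x2 ∨ x3 ∨ ¬x5 ∨ ¬x3 ∨ x1) ∧ (¬x4 ∨ x3 ∨ ¬x3 ∨ ¬x2 ∨ ¬x5 ∨ ¬x3 ∨ x1) ∧ (¬x4 ∨ x3 ∨ x2 ∨ x3 ∨ ¬x5 ∨ ¬x3 ∨ x1) ∧ (¬x4 ∨ ¬x1 ∨ ¬x3 ∨ ¬x2 ∨ ¬x5 ∨ ¬x3 ∨ x1) ∧ (¬x4 ∨ ¬x1 ∨ x2 ∨ x3 ∨ ¬x5 ∨ ¬x3 ∨ x1)   [distribute ∨ over ∧]
≡ x4 ∨ ¬x3 ∨ x1 ∨ ¬x2 ∨ ¬x5   [simplify]

x4 ∨ ¬x3 ∨ x1 ∨ ¬x2 ∨ ¬x5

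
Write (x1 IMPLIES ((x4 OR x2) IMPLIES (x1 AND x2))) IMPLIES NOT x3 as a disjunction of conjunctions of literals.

(x1 IMPLIES ((x4 OR x2) IMPLIES (x1 AND x2))) IMPLIES NOT x3
≡ NOT (x1 IMPLIES ((x4 OR x2) IMPLIES (x1 AND x2))) OR NOT x3   (eliminate IMPLIES)
≡ NOT (NOT x1 OR ((x4 OR x2) IMPLIES (x1 AND x2))) OR NOT x3   (eliminate IMPLIES)
≡ NOT (NOT x1 OR NOT (x4 OR x2) OR (x1 AND x2)) OR NOT x3   (eliminate IMPLIES)
≡ (NOT NOT x1 AND NOT NOT (x4 OR x2) AND NOT (x1 AND x2)) OR NOT x3   (De Morgan)
≡ (x1 AND NOT NOT (x4 OR x2) AND NOT (x1 AND x2)) OR NOT x3   (double negation)
≡ (x1 AND (x4 OR x2) AND NOT (x1 AND x2)) OR NOT x3   (double negation)
≡ (x1 AND (x4 OR x2) AND (NOT x1 OR NOT x2)) OR NOT x3   (De Morgan)
≡ (x1 AND x4 AND NOT x1) OR (x1 AND x4 AND NOT x2) OR (x1 AND x2 AND NOT x1) OR (x1 AND x2 AND NOT x2) OR NOT x3   (distribute AND over OR)
≡ (x1 AND x4 AND NOT x2) OR NOT x3   (simplify)

(x1 AND x4 AND NOT x2) OR NOT x3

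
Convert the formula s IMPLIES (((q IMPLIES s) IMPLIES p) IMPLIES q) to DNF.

NOT s OR (NOT q AND NOT p) OR (s AND NOT p) OR q

s IMPLIES (((q IMPLIES s) IMPLIES p) IMPLIES q)
≡ NOT s OR (((q IMPLIES s) IMPLIES p) IMPLIES q)   [eliminate IMPLIES]
≡ NOT s OR NOT ((q IMPLIES s) IMPLIES p) OR q   [eliminate IMPLIES]
≡ NOT s OR NOT (NOT (q IMPLIES s) OR p) OR q   [eliminate IMPLIES]
≡ NOT s OR NOT (NOT (NOT q OR s) OR p) OR q   [eliminate IMPLIES]
≡ NOT s OR (NOT NOT (NOT q OR s) AND NOT p) OR q   [De Morgan]
≡ NOT s OR ((NOT q OR s) AND NOT p) OR q   [double negation]
≡ NOT s OR (NOT q AND NOT p) OR (s AND NOT p) OR q   [distribute AND over OR]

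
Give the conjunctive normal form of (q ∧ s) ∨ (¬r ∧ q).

q ∧ (s ∨ ¬r)

(q ∧ s) ∨ (¬r ∧ q)
≡ (q ∨ ¬r) ∧ (q ∨ q) ∧ (s ∨ ¬r) ∧ (s ∨ q)   [distribute ∨ over ∧]
≡ q ∧ (s ∨ ¬r)   [simplify]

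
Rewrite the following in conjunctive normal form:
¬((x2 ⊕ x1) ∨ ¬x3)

¬((x2 ⊕ x1) ∨ ¬x3)
⇔ ¬(((x2 ∨ x1) ∧ ¬(x2 ∧ x1)) ∨ ¬x3)   — expand ⊕
⇔ ¬((x2 ∨ x1) ∧ ¬(x2 ∧ x1)) ∧ ¬¬x3   — De Morgan
⇔ (¬(x2 ∨ x1) ∨ ¬¬(x2 ∧ x1)) ∧ ¬¬x3   — De Morgan
⇔ ((¬x2 ∧ ¬x1) ∨ ¬¬(x2 ∧ x1)) ∧ ¬¬x3   — De Morgan
⇔ ((¬x2 ∧ ¬x1) ∨ (x2 ∧ x1)) ∧ ¬¬x3   — double negation
⇔ ((¬x2 ∧ ¬x1) ∨ (x2 ∧ x1)) ∧ x3   — double negation
⇔ (¬x2 ∨ x2) ∧ (¬x2 ∨ x1) ∧ (¬x1 ∨ x2) ∧ (¬x1 ∨ x1) ∧ x3   — distribute ∨ over ∧
⇔ (¬x2 ∨ x1) ∧ (¬x1 ∨ x2) ∧ x3   — simplify

(¬x2 ∨ x1) ∧ (¬x1 ∨ x2) ∧ x3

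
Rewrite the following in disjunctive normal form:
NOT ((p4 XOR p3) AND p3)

(p3 AND p4) OR NOT p3

NOT ((p4 XOR p3) AND p3)
≡ NOT (((p4 AND NOT p3) OR (NOT p4 AND p3)) AND p3)   (expand XOR)
≡ NOT ((p4 AND NOT p3) OR (NOT p4 AND p3)) OR NOT p3   (De Morgan)
≡ (NOT (p4 AND NOT p3) AND NOT (NOT p4 AND p3)) OR NOT p3   (De Morgan)
≡ ((NOT p4 OR NOT NOT p3) AND NOT (NOT p4 AND p3)) OR NOT p3   (De Morgan)
≡ ((NOT p4 OR p3) AND NOT (NOT p4 AND p3)) OR NOT p3   (double negation)
≡ ((NOT p4 OR p3) AND (NOT NOT p4 OR NOT p3)) OR NOT p3   (De Morgan)
≡ ((NOT p4 OR p3) AND (p4 OR NOT p3)) OR NOT p3   (double negation)
≡ (NOT p4 AND p4) OR (NOT p4 AND NOT p3) OR (p3 AND p4) OR (p3 AND NOT p3) OR NOT p3   (distribute AND over OR)
≡ (p3 AND p4) OR NOT p3   (simplify)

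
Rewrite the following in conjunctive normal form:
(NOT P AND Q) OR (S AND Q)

(NOT P OR S) AND Q

(NOT P AND Q) OR (S AND Q)
⇔ (NOT P OR S) AND (NOT P OR Q) AND (Q OR S) AND (Q OR Q)   [distribute OR over AND]
⇔ (NOT P OR S) AND Q   [simplify]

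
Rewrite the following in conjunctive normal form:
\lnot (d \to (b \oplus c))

d \land (\lnot b \lor c) \land (\lnot c \lor b)

\lnot (d \to (b \oplus c))
≡ \lnot (\lnot d \lor (b \oplus c))   [eliminate \to]
≡ \lnot (\lnot d \lor ((b \lor c) \land \lnot (b \land c)))   [expand \oplus]
≡ \lnot \lnot d \land \lnot ((b \lor c) \land \lnot (b \land c))   [De Morgan]
≡ d \land \lnot ((b \lor c) \land \lnot (b \land c))   [double negation]
≡ d \land (\lnot (b \lor c) \lor \lnot \lnot (b \land c))   [De Morgan]
≡ d \land ((\lnot b \land \lnot c) \lor \lnot \lnot (b \land c))   [De Morgan]
≡ d \land ((\lnot b \land \lnot c) \lor (b \land c))   [double negation]
≡ d \land (\lnot b \lor b) \land (\lnot b \lor c) \land (\lnot c \lor b) \land (\lnot c \lor c)   [distribute \lor over \land]
≡ d \land (\lnot b \lor c) \land (\lnot c \lor b)   [simplify]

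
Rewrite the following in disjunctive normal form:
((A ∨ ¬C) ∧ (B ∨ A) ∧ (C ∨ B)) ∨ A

(¬C ∧ B) ∨ A

((A ∨ ¬C) ∧ (B ∨ A) ∧ (C ∨ B)) ∨ A
≡ (A ∧ B ∧ C) ∨ (A ∧ B ∧ B) ∨ (A ∧ A ∧ C) ∨ (A ∧ A ∧ B) ∨ (¬C ∧ B ∧ C) ∨ (¬C ∧ B ∧ B) ∨ (¬C ∧ A ∧ C) ∨ (¬C ∧ A ∧ B) ∨ A
≡ (¬C ∧ B) ∨ A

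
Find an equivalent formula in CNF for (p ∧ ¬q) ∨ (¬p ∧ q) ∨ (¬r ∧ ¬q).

(p ∨ q ∨ ¬r) ∧ (¬q ∨ ¬p)

(p ∧ ¬q) ∨ (¬p ∧ q) ∨ (¬r ∧ ¬q)
= (p ∨ ¬p ∨ ¬r) ∧ (p ∨ ¬p ∨ ¬q) ∧ (p ∨ q ∨ ¬r) ∧ (p ∨ q ∨ ¬q) ∧ (¬q ∨ ¬p ∨ ¬r) ∧ (¬q ∨ ¬p ∨ ¬q) ∧ (¬q ∨ q ∨ ¬r) ∧ (¬q ∨ q ∨ ¬q)   [distribute ∨ over ∧]
= (p ∨ q ∨ ¬r) ∧ (¬q ∨ ¬p)   [simplify]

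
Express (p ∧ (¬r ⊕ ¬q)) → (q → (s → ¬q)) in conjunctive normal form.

¬p ∨ r ∨ ¬q ∨ ¬s

(p ∧ (¬r ⊕ ¬q)) → (q → (s → ¬q))
⇔ ¬(p ∧ (¬r ⊕ ¬q)) ∨ (q → (s → ¬q))
⇔ ¬(p ∧ (¬r ∨ ¬q) ∧ ¬(¬r ∧ ¬q)) ∨ (q → (s → ¬q))
⇔ ¬(p ∧ (¬r ∨ ¬q) ∧ ¬(¬r ∧ ¬q)) ∨ ¬q ∨ (s → ¬q)
⇔ ¬(p ∧ (¬r ∨ ¬q) ∧ ¬(¬r ∧ ¬q)) ∨ ¬q ∨ ¬s ∨ ¬q
⇔ ¬p ∨ ¬(¬r ∨ ¬q) ∨ ¬¬(¬r ∧ ¬q) ∨ ¬q ∨ ¬s ∨ ¬q
⇔ ¬p ∨ (¬¬r ∧ ¬¬q) ∨ ¬¬(¬r ∧ ¬q) ∨ ¬q ∨ ¬s ∨ ¬q
⇔ ¬p ∨ (r ∧ ¬¬q) ∨ ¬¬(¬r ∧ ¬q) ∨ ¬q ∨ ¬s ∨ ¬q
⇔ ¬p ∨ (r ∧ q) ∨ ¬¬(¬r ∧ ¬q) ∨ ¬q ∨ ¬s ∨ ¬q
⇔ ¬p ∨ (r ∧ q) ∨ (¬r ∧ ¬q) ∨ ¬q ∨ ¬s ∨ ¬q
⇔ (¬p ∨ r ∨ ¬r ∨ ¬q ∨ ¬s ∨ ¬q) ∧ (¬p ∨ r ∨ ¬q ∨ ¬q ∨ ¬s ∨ ¬q) ∧ (¬p ∨ q ∨ ¬r ∨ ¬q ∨ ¬s ∨ ¬q) ∧ (¬p ∨ q ∨ ¬q ∨ ¬q ∨ ¬s ∨ ¬q)
⇔ ¬p ∨ r ∨ ¬q ∨ ¬s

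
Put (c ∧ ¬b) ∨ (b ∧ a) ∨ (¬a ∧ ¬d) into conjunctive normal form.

(c ∨ b ∨ ¬a) ∧ (c ∨ b ∨ ¬d) ∧ (c ∨ a ∨ ¬d) ∧ (¬b ∨ a ∨ ¬d)

(c ∧ ¬b) ∨ (b ∧ a) ∨ (¬a ∧ ¬d)
≡ (c ∨ b ∨ ¬a) ∧ (c ∨ b ∨ ¬d) ∧ (c ∨ a ∨ ¬a) ∧ (c ∨ a ∨ ¬d) ∧ (¬b ∨ b ∨ ¬a) ∧ (¬b ∨ b ∨ ¬d) ∧ (¬b ∨ a ∨ ¬a) ∧ (¬b ∨ a ∨ ¬d)   — distribute ∨ over ∧
≡ (c ∨ b ∨ ¬a) ∧ (c ∨ b ∨ ¬d) ∧ (c ∨ a ∨ ¬d) ∧ (¬b ∨ a ∨ ¬d)   — simplify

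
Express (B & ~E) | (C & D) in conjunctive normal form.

(B & ~E) | (C & D)
⇔ (B | C) & (B | D) & (~E | C) & (~E | D)   [distribute | over &]

(B | C) & (B | D) & (~E | C) & (~E | D)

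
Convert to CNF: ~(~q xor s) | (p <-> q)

(q | s | ~p) & (~s | ~q | p)

~(~q xor s) | (p <-> q)
≡ ~((~q | s) & ~(~q & s)) | (p <-> q)
≡ ~((~q | s) & ~(~q & s)) | ((p -> q) & (q -> p))
≡ ~((~q | s) & ~(~q & s)) | ((~p | q) & (q -> p))
≡ ~((~q | s) & ~(~q & s)) | ((~p | q) & (~q | p))
≡ ~(~q | s) | ~~(~q & s) | ((~p | q) & (~q | p))
≡ (~~q & ~s) | ~~(~q & s) | ((~p | q) & (~q | p))
≡ (q & ~s) | ~~(~q & s) | ((~p | q) & (~q | p))
≡ (q & ~s) | (~q & s) | ((~p | q) & (~q | p))
≡ (q | ~q | ~p | q) & (q | ~q | ~q | p) & (q | s | ~p | q) & (q | s | ~q | p) & (~s | ~q | ~p | q) & (~s | ~q | ~q | p) & (~s | s | ~p | q) & (~s | s | ~q | p)
≡ (q | s | ~p) & (~s | ~q | p)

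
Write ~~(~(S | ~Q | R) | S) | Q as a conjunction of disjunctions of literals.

~~(~(S | ~Q | R) | S) | Q
⇔ ~(S | ~Q | R) | S | Q   (double negation)
⇔ (~S & ~~Q & ~R) | S | Q   (De Morgan)
⇔ (~S & Q & ~R) | S | Q   (double negation)
⇔ (~S | S | Q) & (Q | S | Q) & (~R | S | Q)   (distribute | over &)
⇔ Q | S   (simplify)

Q | S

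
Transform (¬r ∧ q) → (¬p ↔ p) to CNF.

(r ∨ ¬q ∨ p) ∧ (r ∨ ¬q ∨ ¬p)

(¬r ∧ q) → (¬p ↔ p)
⇔ ¬(¬r ∧ q) ∨ (¬p ↔ p)   [eliminate →]
⇔ ¬(¬r ∧ q) ∨ ((¬p → p) ∧ (p → ¬p))   [eliminate ↔]
⇔ ¬(¬r ∧ q) ∨ ((¬¬p ∨ p) ∧ (p → ¬p))   [eliminate →]
⇔ ¬(¬r ∧ q) ∨ ((¬¬p ∨ p) ∧ (¬p ∨ ¬p))   [eliminate →]
⇔ ¬¬r ∨ ¬q ∨ ((¬¬p ∨ p) ∧ (¬p ∨ ¬p))   [De Morgan]
⇔ r ∨ ¬q ∨ ((¬¬p ∨ p) ∧ (¬p ∨ ¬p))   [double negation]
⇔ r ∨ ¬q ∨ ((p ∨ p) ∧ (¬p ∨ ¬p))   [double negation]
⇔ (r ∨ ¬q ∨ p ∨ p) ∧ (r ∨ ¬q ∨ ¬p ∨ ¬p)   [distribute ∨ over ∧]
⇔ (r ∨ ¬q ∨ p) ∧ (r ∨ ¬q ∨ ¬p)   [simplify]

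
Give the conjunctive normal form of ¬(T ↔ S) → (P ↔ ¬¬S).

(¬T ∨ S ∨ ¬P) ∧ (¬S ∨ T ∨ P)

¬(T ↔ S) → (P ↔ ¬¬S)
= ¬¬(T ↔ S) ∨ (P ↔ ¬¬S)   [eliminate →]
= ¬¬((T → S) ∧ (S → T)) ∨ (P ↔ ¬¬S)   [eliminate ↔]
= ¬¬((¬T ∨ S) ∧ (S → T)) ∨ (P ↔ ¬¬S)   [eliminate →]
= ¬¬((¬T ∨ S) ∧ (¬S ∨ T)) ∨ (P ↔ ¬¬S)   [eliminate →]
= ¬¬((¬T ∨ S) ∧ (¬S ∨ T)) ∨ ((P → ¬¬S) ∧ (¬¬S → P))   [eliminate ↔]
= ¬¬((¬T ∨ S) ∧ (¬S ∨ T)) ∨ ((¬P ∨ ¬¬S) ∧ (¬¬S → P))   [eliminate →]
= ¬¬((¬T ∨ S) ∧ (¬S ∨ T)) ∨ ((¬P ∨ ¬¬S) ∧ (¬¬¬S ∨ P))   [eliminate →]
= ((¬T ∨ S) ∧ (¬S ∨ T)) ∨ ((¬P ∨ ¬¬S) ∧ (¬¬¬S ∨ P))   [double negation]
= ((¬T ∨ S) ∧ (¬S ∨ T)) ∨ ((¬P ∨ S) ∧ (¬¬¬S ∨ P))   [double negation]
= ((¬T ∨ S) ∧ (¬S ∨ T)) ∨ ((¬P ∨ S) ∧ (¬S ∨ P))   [double negation]
= (¬T ∨ S ∨ ¬P ∨ S) ∧ (¬T ∨ S ∨ ¬S ∨ P) ∧ (¬S ∨ T ∨ ¬P ∨ S) ∧ (¬S ∨ T ∨ ¬S ∨ P)   [distribute ∨ over ∧]
= (¬T ∨ S ∨ ¬P) ∧ (¬S ∨ T ∨ P)   [simplify]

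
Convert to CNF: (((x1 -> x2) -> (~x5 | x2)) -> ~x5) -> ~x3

(x1 | ~x5 | x2 | ~x3) & (x5 | ~x3)

(((x1 -> x2) -> (~x5 | x2)) -> ~x5) -> ~x3
≡ ~(((x1 -> x2) -> (~x5 | x2)) -> ~x5) | ~x3   — eliminate ->
≡ ~(~((x1 -> x2) -> (~x5 | x2)) | ~x5) | ~x3   — eliminate ->
≡ ~(~(~(x1 -> x2) | ~x5 | x2) | ~x5) | ~x3   — eliminate ->
≡ ~(~(~(~x1 | x2) | ~x5 | x2) | ~x5) | ~x3   — eliminate ->
≡ (~~(~(~x1 | x2) | ~x5 | x2) & ~~x5) | ~x3   — De Morgan
≡ ((~(~x1 | x2) | ~x5 | x2) & ~~x5) | ~x3   — double negation
≡ (((~~x1 & ~x2) | ~x5 | x2) & ~~x5) | ~x3   — De Morgan
≡ (((x1 & ~x2) | ~x5 | x2) & ~~x5) | ~x3   — double negation
≡ (((x1 & ~x2) | ~x5 | x2) & x5) | ~x3   — double negation
≡ (x1 | ~x5 | x2 | ~x3) & (~x2 | ~x5 | x2 | ~x3) & (x5 | ~x3)   — distribute | over &
≡ (x1 | ~x5 | x2 | ~x3) & (x5 | ~x3)   — simplify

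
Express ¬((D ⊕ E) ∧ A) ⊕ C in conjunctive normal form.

¬((D ⊕ E) ∧ A) ⊕ C
⇔ (¬((D ⊕ E) ∧ A) ∨ C) ∧ ¬(¬((D ⊕ E) ∧ A) ∧ C)   [expand ⊕]
⇔ (¬((D ∨ E) ∧ ¬(D ∧ E) ∧ A) ∨ C) ∧ ¬(¬((D ⊕ E) ∧ A) ∧ C)   [expand ⊕]
⇔ (¬((D ∨ E) ∧ ¬(D ∧ E) ∧ A) ∨ C) ∧ ¬(¬((D ∨ E) ∧ ¬(D ∧ E) ∧ A) ∧ C)   [expand ⊕]
⇔ (¬(D ∨ E) ∨ ¬¬(D ∧ E) ∨ ¬A ∨ C) ∧ ¬(¬((D ∨ E) ∧ ¬(D ∧ E) ∧ A) ∧ C)   [De Morgan]
⇔ ((¬D ∧ ¬E) ∨ ¬¬(D ∧ E) ∨ ¬A ∨ C) ∧ ¬(¬((D ∨ E) ∧ ¬(D ∧ E) ∧ A) ∧ C)   [De Morgan]
⇔ ((¬D ∧ ¬E) ∨ (D ∧ E) ∨ ¬A ∨ C) ∧ ¬(¬((D ∨ E) ∧ ¬(D ∧ E) ∧ A) ∧ C)   [double negation]
⇔ ((¬D ∧ ¬E) ∨ (D ∧ E) ∨ ¬A ∨ C) ∧ (¬¬((D ∨ E) ∧ ¬(D ∧ E) ∧ A) ∨ ¬C)   [De Morgan]
⇔ ((¬D ∧ ¬E) ∨ (D ∧ E) ∨ ¬A ∨ C) ∧ (((D ∨ E) ∧ ¬(D ∧ E) ∧ A) ∨ ¬C)   [double negation]
⇔ ((¬D ∧ ¬E) ∨ (D ∧ E) ∨ ¬A ∨ C) ∧ (((D ∨ E) ∧ (¬D ∨ ¬E) ∧ A) ∨ ¬C)   [De Morgan]
⇔ (¬D ∨ D ∨ ¬A ∨ C) ∧ (¬D ∨ E ∨ ¬A ∨ C) ∧ (¬E ∨ D ∨ ¬A ∨ C) ∧ (¬E ∨ E ∨ ¬A ∨ C) ∧ (D ∨ E ∨ ¬C) ∧ (¬D ∨ ¬E ∨ ¬C) ∧ (A ∨ ¬C)   [distribute ∨ over ∧]
⇔ (¬D ∨ E ∨ ¬A ∨ C) ∧ (¬E ∨ D ∨ ¬A ∨ C) ∧ (D ∨ E ∨ ¬C) ∧ (¬D ∨ ¬E ∨ ¬C) ∧ (A ∨ ¬C)   [simplify]

(¬D ∨ E ∨ ¬A ∨ C) ∧ (¬E ∨ D ∨ ¬A ∨ C) ∧ (D ∨ E ∨ ¬C) ∧ (¬D ∨ ¬E ∨ ¬C) ∧ (A ∨ ¬C)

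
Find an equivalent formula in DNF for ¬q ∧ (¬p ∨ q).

¬q ∧ (¬p ∨ q)
= (¬q ∧ ¬p) ∨ (¬q ∧ q)   [distribute ∧ over ∨]
= ¬q ∧ ¬p   [simplify]

¬q ∧ ¬p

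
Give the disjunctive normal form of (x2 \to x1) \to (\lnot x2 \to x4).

(x2 \to x1) \to (\lnot x2 \to x4)
⇔ \lnot (x2 \to x1) \lor (\lnot x2 \to x4)
⇔ \lnot (\lnot x2 \lor x1) \lor (\lnot x2 \to x4)
⇔ \lnot (\lnot x2 \lor x1) \lor \lnot \lnot x2 \lor x4
⇔ (\lnot \lnot x2 \land \lnot x1) \lor \lnot \lnot x2 \lor x4
⇔ (x2 \land \lnot x1) \lor \lnot \lnot x2 \lor x4
⇔ (x2 \land \lnot x1) \lor x2 \lor x4
⇔ x2 \lor x4

x2 \lor x4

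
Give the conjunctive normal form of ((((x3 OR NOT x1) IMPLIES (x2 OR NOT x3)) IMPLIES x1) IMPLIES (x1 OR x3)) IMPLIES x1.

(NOT x2 OR x1) AND (x3 OR x1) AND (NOT x3 OR x1)

((((x3 OR NOT x1) IMPLIES (x2 OR NOT x3)) IMPLIES x1) IMPLIES (x1 OR x3)) IMPLIES x1
≡ NOT ((((x3 OR NOT x1) IMPLIES (x2 OR NOT x3)) IMPLIES x1) IMPLIES (x1 OR x3)) OR x1   [eliminate IMPLIES]
≡ NOT (NOT (((x3 OR NOT x1) IMPLIES (x2 OR NOT x3)) IMPLIES x1) OR x1 OR x3) OR x1   [eliminate IMPLIES]
≡ NOT (NOT (NOT ((x3 OR NOT x1) IMPLIES (x2 OR NOT x3)) OR x1) OR x1 OR x3) OR x1   [eliminate IMPLIES]
≡ NOT (NOT (NOT (NOT (x3 OR NOT x1) OR x2 OR NOT x3) OR x1) OR x1 OR x3) OR x1   [eliminate IMPLIES]
≡ (NOT NOT (NOT (NOT (x3 OR NOT x1) OR x2 OR NOT x3) OR x1) AND NOT x1 AND NOT x3) OR x1   [De Morgan]
≡ ((NOT (NOT (x3 OR NOT x1) OR x2 OR NOT x3) OR x1) AND NOT x1 AND NOT x3) OR x1   [double negation]
≡ (((NOT NOT (x3 OR NOT x1) AND NOT x2 AND NOT NOT x3) OR x1) AND NOT x1 AND NOT x3) OR x1   [De Morgan]
≡ ((((x3 OR NOT x1) AND NOT x2 AND NOT NOT x3) OR x1) AND NOT x1 AND NOT x3) OR x1   [double negation]
≡ ((((x3 OR NOT x1) AND NOT x2 AND x3) OR x1) AND NOT x1 AND NOT x3) OR x1   [double negation]
≡ (x3 OR NOT x1 OR x1 OR x1) AND (NOT x2 OR x1 OR x1) AND (x3 OR x1 OR x1) AND (NOT x1 OR x1) AND (NOT x3 OR x1)   [distribute OR over AND]
≡ (NOT x2 OR x1) AND (x3 OR x1) AND (NOT x3 OR x1)   [simplify]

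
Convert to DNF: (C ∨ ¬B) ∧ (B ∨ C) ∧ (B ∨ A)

(C ∨ ¬B) ∧ (B ∨ C) ∧ (B ∨ A)
= C ∧ B ∧ B ∨ C ∧ B ∧ A ∨ C ∧ C ∧ B ∨ C ∧ C ∧ A ∨ ¬B ∧ B ∧ B ∨ ¬B ∧ B ∧ A ∨ ¬B ∧ C ∧ B ∨ ¬B ∧ C ∧ A   — distribute ∧ over ∨
= C ∧ B ∨ C ∧ A   — simplify

C ∧ B ∨ C ∧ A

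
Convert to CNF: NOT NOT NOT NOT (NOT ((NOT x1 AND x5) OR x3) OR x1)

NOT NOT NOT NOT (NOT ((NOT x1 AND x5) OR x3) OR x1)
≡ NOT NOT (NOT ((NOT x1 AND x5) OR x3) OR x1)   [double negation]
≡ NOT ((NOT x1 AND x5) OR x3) OR x1   [double negation]
≡ (NOT (NOT x1 AND x5) AND NOT x3) OR x1   [De Morgan]
≡ ((NOT NOT x1 OR NOT x5) AND NOT x3) OR x1   [De Morgan]
≡ ((x1 OR NOT x5) AND NOT x3) OR x1   [double negation]
≡ (x1 OR NOT x5 OR x1) AND (NOT x3 OR x1)   [distribute OR over AND]
≡ (x1 OR NOT x5) AND (NOT x3 OR x1)   [simplify]

(x1 OR NOT x5) AND (NOT x3 OR x1)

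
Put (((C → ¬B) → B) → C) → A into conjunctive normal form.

(B ∨ A) ∧ (¬C ∨ A)

(((C → ¬B) → B) → C) → A
= ¬(((C → ¬B) → B) → C) ∨ A   — eliminate →
= ¬(¬((C → ¬B) → B) ∨ C) ∨ A   — eliminate →
= ¬(¬(¬(C → ¬B) ∨ B) ∨ C) ∨ A   — eliminate →
= ¬(¬(¬(¬C ∨ ¬B) ∨ B) ∨ C) ∨ A   — eliminate →
= (¬¬(¬(¬C ∨ ¬B) ∨ B) ∧ ¬C) ∨ A   — De Morgan
= ((¬(¬C ∨ ¬B) ∨ B) ∧ ¬C) ∨ A   — double negation
= (((¬¬C ∧ ¬¬B) ∨ B) ∧ ¬C) ∨ A   — De Morgan
= (((C ∧ ¬¬B) ∨ B) ∧ ¬C) ∨ A   — double negation
= (((C ∧ B) ∨ B) ∧ ¬C) ∨ A   — double negation
= (C ∨ B ∨ A) ∧ (B ∨ B ∨ A) ∧ (¬C ∨ A)   — distribute ∨ over ∧
= (B ∨ A) ∧ (¬C ∨ A)   — simplify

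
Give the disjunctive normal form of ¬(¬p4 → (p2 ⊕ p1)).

¬(¬p4 → (p2 ⊕ p1))
≡ ¬(¬¬p4 ∨ (p2 ⊕ p1))
≡ ¬(¬¬p4 ∨ (p2 ∧ ¬p1) ∨ (¬p2 ∧ p1))
≡ ¬¬¬p4 ∧ ¬(p2 ∧ ¬p1) ∧ ¬(¬p2 ∧ p1)
≡ ¬p4 ∧ ¬(p2 ∧ ¬p1) ∧ ¬(¬p2 ∧ p1)
≡ ¬p4 ∧ (¬p2 ∨ ¬¬p1) ∧ ¬(¬p2 ∧ p1)
≡ ¬p4 ∧ (¬p2 ∨ p1) ∧ ¬(¬p2 ∧ p1)
≡ ¬p4 ∧ (¬p2 ∨ p1) ∧ (¬¬p2 ∨ ¬p1)
≡ ¬p4 ∧ (¬p2 ∨ p1) ∧ (p2 ∨ ¬p1)
≡ (¬p4 ∧ ¬p2 ∧ p2) ∨ (¬p4 ∧ ¬p2 ∧ ¬p1) ∨ (¬p4 ∧ p1 ∧ p2) ∨ (¬p4 ∧ p1 ∧ ¬p1)
≡ (¬p4 ∧ ¬p2 ∧ ¬p1) ∨ (¬p4 ∧ p1 ∧ p2)

(¬p4 ∧ ¬p2 ∧ ¬p1) ∨ (¬p4 ∧ p1 ∧ p2)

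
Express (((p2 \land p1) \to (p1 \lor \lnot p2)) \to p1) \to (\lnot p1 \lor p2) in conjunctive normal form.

(((p2 \land p1) \to (p1 \lor \lnot p2)) \to p1) \to (\lnot p1 \lor p2)
≡ \lnot (((p2 \land p1) \to (p1 \lor \lnot p2)) \to p1) \lor \lnot p1 \lor p2   [eliminate \to]
≡ \lnot (\lnot ((p2 \land p1) \to (p1 \lor \lnot p2)) \lor p1) \lor \lnot p1 \lor p2   [eliminate \to]
≡ \lnot (\lnot (\lnot (p2 \land p1) \lor p1 \lor \lnot p2) \lor p1) \lor \lnot p1 \lor p2   [eliminate \to]
≡ (\lnot \lnot (\lnot (p2 \land p1) \lor p1 \lor \lnot p2) \land \lnot p1) \lor \lnot p1 \lor p2   [De Morgan]
≡ ((\lnot (p2 \land p1) \lor p1 \lor \lnot p2) \land \lnot p1) \lor \lnot p1 \lor p2   [double negation]
≡ ((\lnot p2 \lor \lnot p1 \lor p1 \lor \lnot p2) \land \lnot p1) \lor \lnot p1 \lor p2   [De Morgan]
≡ (\lnot p2 \lor \lnot p1 \lor p1 \lor \lnot p2 \lor \lnot p1 \lor p2) \land (\lnot p1 \lor \lnot p1 \lor p2)   [distribute \lor over \land]
≡ \lnot p1 \lor p2   [simplify]

\lnot p1 \lor p2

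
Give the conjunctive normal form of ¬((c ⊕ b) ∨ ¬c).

(¬c ∨ b) ∧ c

¬((c ⊕ b) ∨ ¬c)
⇔ ¬(((c ∨ b) ∧ ¬(c ∧ b)) ∨ ¬c)   [expand ⊕]
⇔ ¬((c ∨ b) ∧ ¬(c ∧ b)) ∧ ¬¬c   [De Morgan]
⇔ (¬(c ∨ b) ∨ ¬¬(c ∧ b)) ∧ ¬¬c   [De Morgan]
⇔ ((¬c ∧ ¬b) ∨ ¬¬(c ∧ b)) ∧ ¬¬c   [De Morgan]
⇔ ((¬c ∧ ¬b) ∨ (c ∧ b)) ∧ ¬¬c   [double negation]
⇔ ((¬c ∧ ¬b) ∨ (c ∧ b)) ∧ c   [double negation]
⇔ (¬c ∨ c) ∧ (¬c ∨ b) ∧ (¬b ∨ c) ∧ (¬b ∨ b) ∧ c   [distribute ∨ over ∧]
⇔ (¬c ∨ b) ∧ c   [simplify]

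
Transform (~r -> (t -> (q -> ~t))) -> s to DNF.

(~r & t & q) | s

(~r -> (t -> (q -> ~t))) -> s
= ~(~r -> (t -> (q -> ~t))) | s   — eliminate ->
= ~(~~r | (t -> (q -> ~t))) | s   — eliminate ->
= ~(~~r | ~t | (q -> ~t)) | s   — eliminate ->
= ~(~~r | ~t | ~q | ~t) | s   — eliminate ->
= (~~~r & ~~t & ~~q & ~~t) | s   — De Morgan
= (~r & ~~t & ~~q & ~~t) | s   — double negation
= (~r & t & ~~q & ~~t) | s   — double negation
= (~r & t & q & ~~t) | s   — double negation
= (~r & t & q & t) | s   — double negation
= (~r & t & q) | s   — simplify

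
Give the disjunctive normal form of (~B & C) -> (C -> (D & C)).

(~B & C) -> (C -> (D & C))
= ~(~B & C) | (C -> (D & C))   [eliminate ->]
= ~(~B & C) | ~C | (D & C)   [eliminate ->]
= ~~B | ~C | ~C | (D & C)   [De Morgan]
= B | ~C | ~C | (D & C)   [double negation]
= B | ~C | (D & C)   [simplify]

B | ~C | (D & C)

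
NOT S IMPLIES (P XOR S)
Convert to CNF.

NOT S IMPLIES (P XOR S)
= NOT NOT S OR (P XOR S)   (eliminate IMPLIES)
= NOT NOT S OR ((P OR S) AND NOT (P AND S))   (expand XOR)
= S OR ((P OR S) AND NOT (P AND S))   (double negation)
= S OR ((P OR S) AND (NOT P OR NOT S))   (De Morgan)
= (S OR P OR S) AND (S OR NOT P OR NOT S)   (distribute OR over AND)
= S OR P   (simplify)

S OR P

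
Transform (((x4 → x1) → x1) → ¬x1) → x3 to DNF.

(((x4 → x1) → x1) → ¬x1) → x3
= ¬(((x4 → x1) → x1) → ¬x1) ∨ x3
= ¬(¬((x4 → x1) → x1) ∨ ¬x1) ∨ x3
= ¬(¬(¬(x4 → x1) ∨ x1) ∨ ¬x1) ∨ x3
= ¬(¬(¬(¬x4 ∨ x1) ∨ x1) ∨ ¬x1) ∨ x3
= ¬¬(¬(¬x4 ∨ x1) ∨ x1) ∧ ¬¬x1 ∨ x3
= (¬(¬x4 ∨ x1) ∨ x1) ∧ ¬¬x1 ∨ x3
= (¬¬x4 ∧ ¬x1 ∨ x1) ∧ ¬¬x1 ∨ x3
= (x4 ∧ ¬x1 ∨ x1) ∧ ¬¬x1 ∨ x3
= (x4 ∧ ¬x1 ∨ x1) ∧ x1 ∨ x3
= x4 ∧ ¬x1 ∧ x1 ∨ x1 ∧ x1 ∨ x3
= x1 ∨ x3

x1 ∨ x3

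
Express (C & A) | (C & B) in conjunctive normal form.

C & (A | B)

(C & A) | (C & B)
⇔ (C | C) & (C | B) & (A | C) & (A | B)
⇔ C & (A | B)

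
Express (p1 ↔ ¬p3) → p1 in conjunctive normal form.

p1 ∨ ¬p3

(p1 ↔ ¬p3) → p1
= ¬(p1 ↔ ¬p3) ∨ p1   — eliminate →
= ¬((p1 → ¬p3) ∧ (¬p3 → p1)) ∨ p1   — eliminate ↔
= ¬((¬p1 ∨ ¬p3) ∧ (¬p3 → p1)) ∨ p1   — eliminate →
= ¬((¬p1 ∨ ¬p3) ∧ (¬¬p3 ∨ p1)) ∨ p1   — eliminate →
= ¬(¬p1 ∨ ¬p3) ∨ ¬(¬¬p3 ∨ p1) ∨ p1   — De Morgan
= (¬¬p1 ∧ ¬¬p3) ∨ ¬(¬¬p3 ∨ p1) ∨ p1   — De Morgan
= (p1 ∧ ¬¬p3) ∨ ¬(¬¬p3 ∨ p1) ∨ p1   — double negation
= (p1 ∧ p3) ∨ ¬(¬¬p3 ∨ p1) ∨ p1   — double negation
= (p1 ∧ p3) ∨ (¬¬¬p3 ∧ ¬p1) ∨ p1   — De Morgan
= (p1 ∧ p3) ∨ (¬p3 ∧ ¬p1) ∨ p1   — double negation
= (p1 ∨ ¬p3 ∨ p1) ∧ (p1 ∨ ¬p1 ∨ p1) ∧ (p3 ∨ ¬p3 ∨ p1) ∧ (p3 ∨ ¬p1 ∨ p1)   — distribute ∨ over ∧
= p1 ∨ ¬p3   — simplify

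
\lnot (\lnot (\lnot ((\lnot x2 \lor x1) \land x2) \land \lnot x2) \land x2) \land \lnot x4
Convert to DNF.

\lnot (\lnot (\lnot ((\lnot x2 \lor x1) \land x2) \land \lnot x2) \land x2) \land \lnot x4
≡ (\lnot \lnot (\lnot ((\lnot x2 \lor x1) \land x2) \land \lnot x2) \lor \lnot x2) \land \lnot x4   [De Morgan]
≡ ((\lnot ((\lnot x2 \lor x1) \land x2) \land \lnot x2) \lor \lnot x2) \land \lnot x4   [double negation]
≡ (((\lnot (\lnot x2 \lor x1) \lor \lnot x2) \land \lnot x2) \lor \lnot x2) \land \lnot x4   [De Morgan]
≡ ((((\lnot \lnot x2 \land \lnot x1) \lor \lnot x2) \land \lnot x2) \lor \lnot x2) \land \lnot x4   [De Morgan]
≡ ((((x2 \land \lnot x1) \lor \lnot x2) \land \lnot x2) \lor \lnot x2) \land \lnot x4   [double negation]
≡ (x2 \land \lnot x1 \land \lnot x2 \land \lnot x4) \lor (\lnot x2 \land \lnot x2 \land \lnot x4) \lor (\lnot x2 \land \lnot x4)   [distribute \land over \lor]
≡ \lnot x2 \land \lnot x4   [simplify]

\lnot x2 \land \lnot x4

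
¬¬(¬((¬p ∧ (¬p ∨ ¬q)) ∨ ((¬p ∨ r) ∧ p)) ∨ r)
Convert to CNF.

¬¬(¬((¬p ∧ (¬p ∨ ¬q)) ∨ ((¬p ∨ r) ∧ p)) ∨ r)
= ¬((¬p ∧ (¬p ∨ ¬q)) ∨ ((¬p ∨ r) ∧ p)) ∨ r   [double negation]
= (¬(¬p ∧ (¬p ∨ ¬q)) ∧ ¬((¬p ∨ r) ∧ p)) ∨ r   [De Morgan]
= ((¬¬p ∨ ¬(¬p ∨ ¬q)) ∧ ¬((¬p ∨ r) ∧ p)) ∨ r   [De Morgan]
= ((p ∨ ¬(¬p ∨ ¬q)) ∧ ¬((¬p ∨ r) ∧ p)) ∨ r   [double negation]
= ((p ∨ (¬¬p ∧ ¬¬q)) ∧ ¬((¬p ∨ r) ∧ p)) ∨ r   [De Morgan]
= ((p ∨ (p ∧ ¬¬q)) ∧ ¬((¬p ∨ r) ∧ p)) ∨ r   [double negation]
= ((p ∨ (p ∧ q)) ∧ ¬((¬p ∨ r) ∧ p)) ∨ r   [double negation]
= ((p ∨ (p ∧ q)) ∧ (¬(¬p ∨ r) ∨ ¬p)) ∨ r   [De Morgan]
= ((p ∨ (p ∧ q)) ∧ ((¬¬p ∧ ¬r) ∨ ¬p)) ∨ r   [De Morgan]
= ((p ∨ (p ∧ q)) ∧ ((p ∧ ¬r) ∨ ¬p)) ∨ r   [double negation]
= (p ∨ p ∨ r) ∧ (p ∨ q ∨ r) ∧ (p ∨ ¬p ∨ r) ∧ (¬r ∨ ¬p ∨ r)   [distribute ∨ over ∧]
= p ∨ r   [simplify]

p ∨ r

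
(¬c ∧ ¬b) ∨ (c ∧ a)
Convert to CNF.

(¬c ∨ a) ∧ (¬b ∨ c) ∧ (¬b ∨ a)

(¬c ∧ ¬b) ∨ (c ∧ a)
= (¬c ∨ c) ∧ (¬c ∨ a) ∧ (¬b ∨ c) ∧ (¬b ∨ a)   [distribute ∨ over ∧]
= (¬c ∨ a) ∧ (¬b ∨ c) ∧ (¬b ∨ a)   [simplify]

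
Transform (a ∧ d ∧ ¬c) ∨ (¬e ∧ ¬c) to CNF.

(a ∨ ¬e) ∧ (d ∨ ¬e) ∧ ¬c

(a ∧ d ∧ ¬c) ∨ (¬e ∧ ¬c)
≡ (a ∨ ¬e) ∧ (a ∨ ¬c) ∧ (d ∨ ¬e) ∧ (d ∨ ¬c) ∧ (¬c ∨ ¬e) ∧ (¬c ∨ ¬c)   — distribute ∨ over ∧
≡ (a ∨ ¬e) ∧ (d ∨ ¬e) ∧ ¬c   — simplify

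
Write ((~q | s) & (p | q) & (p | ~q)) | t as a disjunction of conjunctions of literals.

((~q | s) & (p | q) & (p | ~q)) | t
⇔ (~q & p & p) | (~q & p & ~q) | (~q & q & p) | (~q & q & ~q) | (s & p & p) | (s & p & ~q) | (s & q & p) | (s & q & ~q) | t   [distribute & over |]
⇔ (~q & p) | (s & p) | t   [simplify]

(~q & p) | (s & p) | t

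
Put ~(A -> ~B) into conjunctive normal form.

A & B

~(A -> ~B)
⇔ ~(~A | ~B)
⇔ ~~A & ~~B
⇔ A & ~~B
⇔ A & B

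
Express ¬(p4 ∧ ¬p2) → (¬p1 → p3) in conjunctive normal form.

¬(p4 ∧ ¬p2) → (¬p1 → p3)
⇔ ¬¬(p4 ∧ ¬p2) ∨ (¬p1 → p3)   [eliminate →]
⇔ ¬¬(p4 ∧ ¬p2) ∨ ¬¬p1 ∨ p3   [eliminate →]
⇔ (p4 ∧ ¬p2) ∨ ¬¬p1 ∨ p3   [double negation]
⇔ (p4 ∧ ¬p2) ∨ p1 ∨ p3   [double negation]
⇔ (p4 ∨ p1 ∨ p3) ∧ (¬p2 ∨ p1 ∨ p3)   [distribute ∨ over ∧]

(p4 ∨ p1 ∨ p3) ∧ (¬p2 ∨ p1 ∨ p3)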